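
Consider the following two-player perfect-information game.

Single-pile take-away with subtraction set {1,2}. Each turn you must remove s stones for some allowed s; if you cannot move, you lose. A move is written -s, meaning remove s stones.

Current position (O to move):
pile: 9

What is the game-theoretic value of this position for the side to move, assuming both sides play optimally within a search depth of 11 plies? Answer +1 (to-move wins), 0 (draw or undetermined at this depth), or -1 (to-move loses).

value(9, O) = -1

ply 1, O at 9 | -1=-1→8*; -2=-1→7
ply 2, X at 8 | -1=-1→7; -2=+1→6*
ply 3, O at 6 | -1=-1→5*; -2=-1→4
ply 4, X at 5 | -1=-1→4; -2=+1→3*
ply 5, O at 3 | -1=-1→2*; -2=-1→1
ply 6, X at 2 | -1=-1→1; -2=+1→0*
ply 7: 0 is terminal -1 (O); from 9 depth 11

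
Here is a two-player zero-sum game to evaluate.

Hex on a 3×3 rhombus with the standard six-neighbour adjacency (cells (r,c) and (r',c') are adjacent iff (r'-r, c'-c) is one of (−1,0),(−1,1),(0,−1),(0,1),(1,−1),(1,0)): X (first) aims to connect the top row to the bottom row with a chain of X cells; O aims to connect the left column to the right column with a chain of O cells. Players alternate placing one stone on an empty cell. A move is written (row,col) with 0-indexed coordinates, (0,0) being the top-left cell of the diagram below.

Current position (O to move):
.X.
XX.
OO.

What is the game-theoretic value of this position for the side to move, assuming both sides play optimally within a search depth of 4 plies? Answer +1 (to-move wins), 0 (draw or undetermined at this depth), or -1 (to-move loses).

value(.X./XX./OO., O) = +1

[.X./XX./OO.] O move#1: (0,0):+1/OX./XX./OO.*, (0,2):+1/.XO/XX./OO., (1,2):+1/.X./XXO/OO., (2,2):+1/.X./XX./OOO
[OX./XX./OO.] X move#2: (0,2):-1/OXX/XX./OO.*, (1,2):-1/OX./XXX/OO., (2,2):-1/OX./XX./OOX
[OXX/XX./OO.] O move#3: (1,2):+1/OXX/XXO/OO.*, (2,2):+1/OXX/XX./OOO
[OXX/XXO/OO.] end (terminal -1, X#4); searched .X./XX./OO. to 4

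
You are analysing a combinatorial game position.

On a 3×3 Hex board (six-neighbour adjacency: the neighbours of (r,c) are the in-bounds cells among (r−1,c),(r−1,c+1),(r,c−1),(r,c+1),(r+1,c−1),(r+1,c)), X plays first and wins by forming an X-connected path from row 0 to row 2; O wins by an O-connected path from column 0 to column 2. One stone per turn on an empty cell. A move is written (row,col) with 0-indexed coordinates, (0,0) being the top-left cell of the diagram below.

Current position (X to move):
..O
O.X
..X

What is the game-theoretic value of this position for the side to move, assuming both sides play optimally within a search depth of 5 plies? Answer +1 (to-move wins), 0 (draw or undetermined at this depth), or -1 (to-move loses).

[..O/O.X/..X] X move#1: (0,0):-1/X.O/O.X/..X*, (0,1):-1/.XO/O.X/..X, (1,1):-1/..O/OXX/..X, (2,0):-1/..O/O.X/X.X, (2,1):-1/..O/O.X/.XX
[X.O/O.X/..X] O move#2: (0,1):+1/XOO/O.X/..X*, (1,1):+1/X.O/OOX/..X, (2,0):+1/X.O/O.X/O.X, (2,1):+1/X.O/O.X/.OX
[XOO/O.X/..X] end (terminal -1, X#3); searched ..O/O.X/..X to 5

value(..O/O.X/..X, X) = -1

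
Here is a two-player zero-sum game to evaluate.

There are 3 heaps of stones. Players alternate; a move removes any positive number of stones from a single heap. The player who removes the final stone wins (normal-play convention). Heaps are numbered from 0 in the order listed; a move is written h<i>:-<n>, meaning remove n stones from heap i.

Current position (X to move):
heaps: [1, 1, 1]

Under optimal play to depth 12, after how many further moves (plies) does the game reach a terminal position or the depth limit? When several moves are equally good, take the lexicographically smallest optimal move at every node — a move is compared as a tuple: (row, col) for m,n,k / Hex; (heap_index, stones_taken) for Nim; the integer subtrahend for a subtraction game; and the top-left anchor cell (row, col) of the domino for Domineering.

PV length from [(1,1,1)]: 3 plies

[(1,1,1)] X move#1: h0:-1:+1/(0,1,1)*, h1:-1:+1/(1,0,1), h2:-1:+1/(1,1,0)
[(0,1,1)] O move#2: h1:-1:-1/(0,0,1)*, h2:-1:-1/(0,1,0)
[(0,0,1)] X move#3: h2:-1:+1/(0,0,0)*
[(0,0,0)] end (terminal -1, O#4); searched (1,1,1) to 12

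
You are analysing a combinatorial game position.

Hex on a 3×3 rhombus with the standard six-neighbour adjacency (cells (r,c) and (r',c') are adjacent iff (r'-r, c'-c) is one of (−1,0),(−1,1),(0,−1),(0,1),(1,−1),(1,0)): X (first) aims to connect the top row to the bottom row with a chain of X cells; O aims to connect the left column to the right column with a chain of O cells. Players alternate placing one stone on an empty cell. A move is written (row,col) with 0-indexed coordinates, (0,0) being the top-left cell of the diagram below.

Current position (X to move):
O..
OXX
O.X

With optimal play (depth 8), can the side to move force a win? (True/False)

[O../OXX/O.X] X move#1: (0,1):+1/OX./OXX/O.X*, (0,2):+1/O.X/OXX/O.X, (2,1):+1/O../OXX/OXX
[OX./OXX/O.X] end (terminal -1, O#2); searched O../OXX/O.X to 8

X winning at [O../OXX/O.X]: True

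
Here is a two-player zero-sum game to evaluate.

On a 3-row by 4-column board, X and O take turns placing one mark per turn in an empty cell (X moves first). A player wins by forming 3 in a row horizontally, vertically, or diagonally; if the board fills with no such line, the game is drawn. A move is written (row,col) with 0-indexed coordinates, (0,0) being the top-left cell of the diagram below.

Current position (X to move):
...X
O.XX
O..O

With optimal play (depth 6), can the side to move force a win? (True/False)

p1 X@[...X/O.XX/O..O]: (0,0)[X..X/O.XX/O..O]+1* (0,1)[.X.X/O.XX/O..O]-1 (0,2)[..XX/O.XX/O..O]-1 (1,1)[...X/OXXX/O..O]+1 (2,1)[...X/O.XX/OX.O]+1 (2,2)[...X/O.XX/O.XO]-1
p2 O@[X..X/O.XX/O..O]: (0,1)[XO.X/O.XX/O..O]-1* (0,2)[X.OX/O.XX/O..O]-1 (1,1)[X..X/OOXX/O..O]-1 (2,1)[X..X/O.XX/OO.O]-1 (2,2)[X..X/O.XX/O.OO]-1
p3 X@[XO.X/O.XX/O..O]: (0,2)[XOXX/O.XX/O..O]+1* (1,1)[XO.X/OXXX/O..O]+1 (2,1)[XO.X/O.XX/OX.O]+1 (2,2)[XO.X/O.XX/O.XO]+1
p4 O@[XOXX/O.XX/O..O]: (1,1)[XOXX/OOXX/O..O]-1* (2,1)[XOXX/O.XX/OO.O]-1 (2,2)[XOXX/O.XX/O.OO]-1
p5 X@[XOXX/OOXX/O..O]: (2,1)[XOXX/OOXX/OX.O]+1* (2,2)[XOXX/OOXX/O.XO]+1
p6 O@[XOXX/OOXX/OX.O] terminal -1; root [...X/O.XX/O..O] d6

X winning at [...X/O.XX/O..O]: True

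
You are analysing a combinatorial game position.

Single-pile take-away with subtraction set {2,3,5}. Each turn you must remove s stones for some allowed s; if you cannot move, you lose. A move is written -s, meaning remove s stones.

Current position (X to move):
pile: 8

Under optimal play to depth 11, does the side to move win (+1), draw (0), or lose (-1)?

value(8, X) = -1

[8] X move#1: -2:-1/6*, -3:-1/5, -5:-1/3
[6] O move#2: -2:-1/4, -3:-1/3, -5:+1/1*
[1] end (terminal -1, X#3); searched 8 to 11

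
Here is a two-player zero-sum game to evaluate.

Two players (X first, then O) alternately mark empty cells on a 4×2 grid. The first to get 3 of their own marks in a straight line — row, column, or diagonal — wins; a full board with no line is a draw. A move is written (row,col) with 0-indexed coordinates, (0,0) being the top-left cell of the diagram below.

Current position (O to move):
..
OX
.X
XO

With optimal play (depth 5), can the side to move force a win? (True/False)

[../OX/.X/XO] O move#1: (0,0):-1/O./OX/.X/XO, (0,1):+0/.O/OX/.X/XO*, (2,0):-1/../OX/OX/XO
[.O/OX/.X/XO] X move#2: (0,0):+0/XO/OX/.X/XO*, (2,0):+0/.O/OX/XX/XO
[XO/OX/.X/XO] O move#3: (2,0):+0/XO/OX/OX/XO*
[XO/OX/OX/XO] end (terminal +0, X#4); searched ../OX/.X/XO to 5

O winning at [../OX/.X/XO]: False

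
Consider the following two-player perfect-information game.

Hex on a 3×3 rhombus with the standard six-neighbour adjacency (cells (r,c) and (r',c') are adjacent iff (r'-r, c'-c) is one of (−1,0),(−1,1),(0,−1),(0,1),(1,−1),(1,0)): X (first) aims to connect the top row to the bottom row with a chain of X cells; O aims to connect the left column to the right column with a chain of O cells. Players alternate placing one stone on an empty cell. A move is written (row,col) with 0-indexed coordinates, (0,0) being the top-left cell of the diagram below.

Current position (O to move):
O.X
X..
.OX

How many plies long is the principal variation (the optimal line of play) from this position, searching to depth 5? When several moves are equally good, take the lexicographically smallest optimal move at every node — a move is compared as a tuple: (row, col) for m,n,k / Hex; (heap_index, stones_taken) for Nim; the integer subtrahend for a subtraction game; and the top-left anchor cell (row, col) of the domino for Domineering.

p1 O@[O.X/X../.OX]: (0,1)[OOX/X../.OX]-1* (1,1)[O.X/XO./.OX]-1 (1,2)[O.X/X.O/.OX]-1 (2,0)[O.X/X../OOX]-1
p2 X@[OOX/X../.OX]: (1,1)[OOX/XX./.OX]+1* (1,2)[OOX/X.X/.OX]+1 (2,0)[OOX/X../XOX]+1
p3 O@[OOX/XX./.OX]: (1,2)[OOX/XXO/.OX]-1* (2,0)[OOX/XX./OOX]-1
p4 X@[OOX/XXO/.OX]: (2,0)[OOX/XXO/XOX]+1*
p5 O@[OOX/XXO/XOX] terminal -1; root [O.X/X../.OX] d5

PV length from [O.X/X../.OX]: 4 plies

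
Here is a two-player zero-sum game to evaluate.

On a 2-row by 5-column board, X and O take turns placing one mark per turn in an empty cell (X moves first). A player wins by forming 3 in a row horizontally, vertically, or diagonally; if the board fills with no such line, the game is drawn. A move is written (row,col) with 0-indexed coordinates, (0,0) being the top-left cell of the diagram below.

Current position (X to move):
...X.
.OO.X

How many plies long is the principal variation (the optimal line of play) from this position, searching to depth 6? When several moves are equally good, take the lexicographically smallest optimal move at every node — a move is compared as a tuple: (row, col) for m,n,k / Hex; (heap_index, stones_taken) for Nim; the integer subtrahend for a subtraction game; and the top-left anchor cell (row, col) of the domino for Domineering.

PV length from [...X./.OO.X]: 6 plies

p1 X@[...X./.OO.X]: (0,0)[X..X./.OO.X]-1* (0,1)[.X.X./.OO.X]-1 (0,2)[..XX./.OO.X]-1 (0,4)[...XX/.OO.X]-1 (1,0)[...X./XOO.X]-1 (1,3)[...X./.OOXX]-1
p2 O@[X..X./.OO.X]: (0,1)[XO.X./.OO.X]+1* (0,2)[X.OX./.OO.X]+1 (0,4)[X..XO/.OO.X]+1 (1,0)[X..X./OOO.X]+1 (1,3)[X..X./.OOOX]+1
p3 X@[XO.X./.OO.X]: (0,2)[XOXX./.OO.X]-1* (0,4)[XO.XX/.OO.X]-1 (1,0)[XO.X./XOO.X]-1 (1,3)[XO.X./.OOXX]-1
p4 O@[XOXX./.OO.X]: (0,4)[XOXXO/.OO.X]+1* (1,0)[XOXX./OOO.X]+1 (1,3)[XOXX./.OOOX]+1
p5 X@[XOXXO/.OO.X]: (1,0)[XOXXO/XOO.X]-1* (1,3)[XOXXO/.OOXX]-1
p6 O@[XOXXO/XOO.X]: (1,3)[XOXXO/XOOOX]+1*
p7 X@[XOXXO/XOOOX] terminal -1; root [...X./.OO.X] d6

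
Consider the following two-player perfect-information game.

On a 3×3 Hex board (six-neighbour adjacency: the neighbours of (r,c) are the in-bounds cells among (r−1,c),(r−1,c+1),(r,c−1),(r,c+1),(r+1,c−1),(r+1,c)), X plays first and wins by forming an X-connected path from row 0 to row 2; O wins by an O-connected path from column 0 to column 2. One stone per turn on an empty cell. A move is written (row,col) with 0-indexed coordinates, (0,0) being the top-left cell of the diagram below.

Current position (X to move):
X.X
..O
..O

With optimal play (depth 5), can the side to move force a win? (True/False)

X winning at [X.X/..O/..O]: True

p1 X@[X.X/..O/..O]: (0,1)[XXX/..O/..O]-1 (1,0)[X.X/X.O/..O]-1 (1,1)[X.X/.XO/..O]+1* (2,0)[X.X/..O/X.O]+1 (2,1)[X.X/..O/.XO]-1
p2 O@[X.X/.XO/..O]: (0,1)[XOX/.XO/..O]-1* (1,0)[X.X/OXO/..O]-1 (2,0)[X.X/.XO/O.O]-1 (2,1)[X.X/.XO/.OO]-1
p3 X@[XOX/.XO/..O]: (1,0)[XOX/XXO/..O]+1* (2,0)[XOX/.XO/X.O]+1 (2,1)[XOX/.XO/.XO]+1
p4 O@[XOX/XXO/..O]: (2,0)[XOX/XXO/O.O]-1* (2,1)[XOX/XXO/.OO]-1
p5 X@[XOX/XXO/O.O]: (2,1)[XOX/XXO/OXO]+1*
p6 O@[XOX/XXO/OXO] terminal -1; root [X.X/..O/..O] d5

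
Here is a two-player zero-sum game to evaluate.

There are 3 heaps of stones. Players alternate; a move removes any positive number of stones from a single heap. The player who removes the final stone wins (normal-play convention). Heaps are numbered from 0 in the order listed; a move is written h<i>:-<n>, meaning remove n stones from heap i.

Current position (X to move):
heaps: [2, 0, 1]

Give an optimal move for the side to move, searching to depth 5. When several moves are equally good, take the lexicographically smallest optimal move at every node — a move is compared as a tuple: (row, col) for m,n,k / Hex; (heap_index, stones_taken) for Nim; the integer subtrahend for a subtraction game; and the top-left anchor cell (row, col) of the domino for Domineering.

X's best at [(2,0,1)]: h0:-1

[(2,0,1)] X move#1: h0:-1:+1/(1,0,1)*, h0:-2:-1/(0,0,1), h2:-1:-1/(2,0,0)
[(1,0,1)] O move#2: h0:-1:-1/(0,0,1)*, h2:-1:-1/(1,0,0)
[(0,0,1)] X move#3: h2:-1:+1/(0,0,0)*
[(0,0,0)] end (terminal -1, O#4); searched (2,0,1) to 5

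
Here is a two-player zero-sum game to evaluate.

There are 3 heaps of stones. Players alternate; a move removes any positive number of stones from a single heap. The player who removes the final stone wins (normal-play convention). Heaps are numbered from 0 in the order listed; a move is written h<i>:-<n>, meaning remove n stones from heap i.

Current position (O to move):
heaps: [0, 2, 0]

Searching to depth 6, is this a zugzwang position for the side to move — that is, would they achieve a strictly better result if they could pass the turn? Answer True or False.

zugzwang((0,2,0), O) = False

p1 O@[(0,2,0)]: h1:-1[(0,1,0)]-1 h1:-2[(0,0,0)]+1*
p2 X@[(0,0,0)] terminal -1; root [(0,2,0)] d6
if O skipped the turn, X would face:
~ p1 X@[(0,2,0)]: h1:-1[(0,1,0)]-1 h1:-2[(0,0,0)]+1*
~ p2 O@[(0,0,0)] terminal -1; root [(0,2,0)] d6
compare (O): move=+1 vs pass=-1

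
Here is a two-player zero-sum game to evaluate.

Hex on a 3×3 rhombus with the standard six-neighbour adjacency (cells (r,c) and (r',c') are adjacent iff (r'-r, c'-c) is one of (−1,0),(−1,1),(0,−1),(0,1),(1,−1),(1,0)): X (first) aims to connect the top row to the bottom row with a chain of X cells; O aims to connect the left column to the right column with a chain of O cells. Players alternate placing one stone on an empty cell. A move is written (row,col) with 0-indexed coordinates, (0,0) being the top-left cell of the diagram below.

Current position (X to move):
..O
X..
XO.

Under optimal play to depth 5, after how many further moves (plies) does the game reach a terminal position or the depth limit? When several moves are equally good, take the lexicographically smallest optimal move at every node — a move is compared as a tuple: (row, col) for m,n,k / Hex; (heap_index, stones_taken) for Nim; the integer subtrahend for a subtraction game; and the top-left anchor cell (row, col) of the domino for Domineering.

ply 1, X at ..O/X../XO. | (0,0)=+1→X.O/X../XO.*; (0,1)=+1→.XO/X../XO.; (1,1)=+1→..O/XX./XO.; (1,2)=+1→..O/X.X/XO.; (2,2)=+1→..O/X../XOX
ply 2: X.O/X../XO. is terminal -1 (O); from ..O/X../XO. depth 5

PV length from [..O/X../XO.]: 1 ply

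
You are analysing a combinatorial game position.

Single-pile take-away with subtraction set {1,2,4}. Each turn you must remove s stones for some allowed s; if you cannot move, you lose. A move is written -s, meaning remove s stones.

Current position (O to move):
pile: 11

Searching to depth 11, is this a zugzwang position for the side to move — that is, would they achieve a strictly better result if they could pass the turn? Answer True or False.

zugzwang(11, O) = False

p1 O@[11]: -1[10]-1 -2[9]+1* -4[7]-1
p2 X@[9]: -1[8]-1* -2[7]-1 -4[5]-1
p3 O@[8]: -1[7]-1 -2[6]+1* -4[4]-1
p4 X@[6]: -1[5]-1* -2[4]-1 -4[2]-1
p5 O@[5]: -1[4]-1 -2[3]+1* -4[1]-1
p6 X@[3]: -1[2]-1* -2[1]-1
p7 O@[2]: -1[1]-1 -2[0]+1*
p8 X@[0] terminal -1; root [11] d11
suppose O passes — search the same position with X to move:
pass> p1 X@[11]: -1[10]-1 -2[9]+1* -4[7]-1
pass> p2 O@[9]: -1[8]-1* -2[7]-1 -4[5]-1
pass> p3 X@[8]: -1[7]-1 -2[6]+1* -4[4]-1
pass> p4 O@[6]: -1[5]-1* -2[4]-1 -4[2]-1
pass> p5 X@[5]: -1[4]-1 -2[3]+1* -4[1]-1
pass> p6 O@[3]: -1[2]-1* -2[1]-1
pass> p7 X@[2]: -1[1]-1 -2[0]+1*
pass> p8 O@[0] terminal -1; root [11] d11
for O: play +1, pass -1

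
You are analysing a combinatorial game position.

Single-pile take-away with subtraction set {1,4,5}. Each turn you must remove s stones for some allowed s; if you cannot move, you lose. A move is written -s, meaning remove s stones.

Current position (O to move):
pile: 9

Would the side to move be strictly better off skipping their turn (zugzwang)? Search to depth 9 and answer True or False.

zugzwang(9, O) = False

ply 1, O at 9 | -1=+1→8*; -4=-1→5; -5=-1→4
ply 2, X at 8 | -1=-1→7*; -4=-1→4; -5=-1→3
ply 3, O at 7 | -1=-1→6; -4=-1→3; -5=+1→2*
ply 4, X at 2 | -1=-1→1*
ply 5, O at 1 | -1=+1→0*
ply 6: 0 is terminal -1 (X); from 9 depth 9
suppose O passes — search the same position with X to move:
pass> ply 1, X at 9 | -1=+1→8*; -4=-1→5; -5=-1→4
pass> ply 2, O at 8 | -1=-1→7*; -4=-1→4; -5=-1→3
pass> ply 3, X at 7 | -1=-1→6; -4=-1→3; -5=+1→2*
pass> ply 4, O at 2 | -1=-1→1*
pass> ply 5, X at 1 | -1=+1→0*
pass> ply 6: 0 is terminal -1 (O); from 9 depth 9
for O: play +1, pass -1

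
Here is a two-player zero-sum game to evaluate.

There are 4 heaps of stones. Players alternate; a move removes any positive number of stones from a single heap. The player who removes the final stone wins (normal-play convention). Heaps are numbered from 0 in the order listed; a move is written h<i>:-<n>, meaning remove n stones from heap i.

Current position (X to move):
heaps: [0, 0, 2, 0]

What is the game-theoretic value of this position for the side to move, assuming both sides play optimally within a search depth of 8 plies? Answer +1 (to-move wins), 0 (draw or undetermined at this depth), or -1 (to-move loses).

[(0,0,2,0)] X move#1: h2:-1:-1/(0,0,1,0), h2:-2:+1/(0,0,0,0)*
[(0,0,0,0)] end (terminal -1, O#2); searched (0,0,2,0) to 8

value((0,0,2,0), X) = +1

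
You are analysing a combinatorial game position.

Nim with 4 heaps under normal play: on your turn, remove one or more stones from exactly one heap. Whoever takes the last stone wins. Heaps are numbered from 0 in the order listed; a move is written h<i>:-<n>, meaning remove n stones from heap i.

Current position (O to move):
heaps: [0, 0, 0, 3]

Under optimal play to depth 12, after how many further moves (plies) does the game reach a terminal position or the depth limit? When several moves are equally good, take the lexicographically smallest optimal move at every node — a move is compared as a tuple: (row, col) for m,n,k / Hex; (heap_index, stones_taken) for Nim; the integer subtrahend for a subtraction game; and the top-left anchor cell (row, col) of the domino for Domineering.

[(0,0,0,3)] O move#1: h3:-1:-1/(0,0,0,2), h3:-2:-1/(0,0,0,1), h3:-3:+1/(0,0,0,0)*
[(0,0,0,0)] end (terminal -1, X#2); searched (0,0,0,3) to 12

PV length from [(0,0,0,3)]: 1 ply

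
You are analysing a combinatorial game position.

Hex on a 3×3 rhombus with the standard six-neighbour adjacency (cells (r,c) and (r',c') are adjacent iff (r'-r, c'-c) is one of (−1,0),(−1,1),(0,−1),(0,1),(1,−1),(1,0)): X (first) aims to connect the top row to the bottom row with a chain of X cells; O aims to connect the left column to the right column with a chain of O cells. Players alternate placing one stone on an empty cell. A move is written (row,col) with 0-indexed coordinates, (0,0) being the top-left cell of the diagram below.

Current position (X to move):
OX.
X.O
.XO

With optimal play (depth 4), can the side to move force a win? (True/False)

ply 1, X at OX./X.O/.XO | (0,2)=+1→OXX/X.O/.XO*; (1,1)=+1→OX./XXO/.XO; (2,0)=+1→OX./X.O/XXO
ply 2, O at OXX/X.O/.XO | (1,1)=-1→OXX/XOO/.XO*; (2,0)=-1→OXX/X.O/OXO
ply 3, X at OXX/XOO/.XO | (2,0)=+1→OXX/XOO/XXO*
ply 4: OXX/XOO/XXO is terminal -1 (O); from OX./X.O/.XO depth 4

X winning at [OX./X.O/.XO]: True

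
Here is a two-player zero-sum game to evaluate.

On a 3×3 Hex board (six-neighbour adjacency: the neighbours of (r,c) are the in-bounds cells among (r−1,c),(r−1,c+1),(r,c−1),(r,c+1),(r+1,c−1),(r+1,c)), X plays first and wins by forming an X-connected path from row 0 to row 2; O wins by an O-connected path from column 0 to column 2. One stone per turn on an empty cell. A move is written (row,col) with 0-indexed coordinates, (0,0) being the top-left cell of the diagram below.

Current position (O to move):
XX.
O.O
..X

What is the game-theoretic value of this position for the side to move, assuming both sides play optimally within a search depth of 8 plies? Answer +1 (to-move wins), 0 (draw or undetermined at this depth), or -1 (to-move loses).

p1 O@[XX./O.O/..X]: (0,2)[XXO/O.O/..X]-1 (1,1)[XX./OOO/..X]+1* (2,0)[XX./O.O/O.X]+1 (2,1)[XX./O.O/.OX]+1
p2 X@[XX./OOO/..X] terminal -1; root [XX./O.O/..X] d8

value(XX./O.O/..X, O) = +1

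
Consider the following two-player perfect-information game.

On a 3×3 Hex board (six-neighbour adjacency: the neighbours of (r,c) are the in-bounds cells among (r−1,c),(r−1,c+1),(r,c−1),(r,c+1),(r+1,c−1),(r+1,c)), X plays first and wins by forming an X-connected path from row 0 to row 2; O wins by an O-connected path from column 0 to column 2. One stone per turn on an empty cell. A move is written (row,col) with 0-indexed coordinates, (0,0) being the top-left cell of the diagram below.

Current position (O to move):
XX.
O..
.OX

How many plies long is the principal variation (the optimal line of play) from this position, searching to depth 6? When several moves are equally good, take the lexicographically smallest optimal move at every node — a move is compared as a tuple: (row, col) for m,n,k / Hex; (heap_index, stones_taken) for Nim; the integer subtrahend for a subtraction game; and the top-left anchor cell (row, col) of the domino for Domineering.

PV length from [XX./O../.OX]: 3 plies

p1 O@[XX./O../.OX]: (0,2)[XXO/O../.OX]-1 (1,1)[XX./OO./.OX]+1* (1,2)[XX./O.O/.OX]+1 (2,0)[XX./O../OOX]-1
p2 X@[XX./OO./.OX]: (0,2)[XXX/OO./.OX]-1* (1,2)[XX./OOX/.OX]-1 (2,0)[XX./OO./XOX]-1
p3 O@[XXX/OO./.OX]: (1,2)[XXX/OOO/.OX]+1* (2,0)[XXX/OO./OOX]-1
p4 X@[XXX/OOO/.OX] terminal -1; root [XX./O../.OX] d6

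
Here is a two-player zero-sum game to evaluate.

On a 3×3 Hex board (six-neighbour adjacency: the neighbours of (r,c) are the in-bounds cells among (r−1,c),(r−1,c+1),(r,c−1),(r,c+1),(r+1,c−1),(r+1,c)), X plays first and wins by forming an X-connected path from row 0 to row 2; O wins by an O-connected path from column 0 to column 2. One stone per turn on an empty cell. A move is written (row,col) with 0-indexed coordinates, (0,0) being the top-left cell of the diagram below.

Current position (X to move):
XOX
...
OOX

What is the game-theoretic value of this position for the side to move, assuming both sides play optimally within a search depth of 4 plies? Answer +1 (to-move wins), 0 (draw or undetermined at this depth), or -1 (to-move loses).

[XOX/.../OOX] X move#1: (1,0):-1/XOX/X../OOX, (1,1):-1/XOX/.X./OOX, (1,2):+1/XOX/..X/OOX*
[XOX/..X/OOX] end (terminal -1, O#2); searched XOX/.../OOX to 4

value(XOX/.../OOX, X) = +1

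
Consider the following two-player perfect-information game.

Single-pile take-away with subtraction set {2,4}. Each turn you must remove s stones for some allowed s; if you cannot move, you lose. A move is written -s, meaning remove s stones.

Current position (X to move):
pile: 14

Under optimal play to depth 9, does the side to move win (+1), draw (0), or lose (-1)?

value(14, X) = +1

[14] X move#1: -2:+1/12*, -4:-1/10
[12] O move#2: -2:-1/10*, -4:-1/8
[10] X move#3: -2:-1/8, -4:+1/6*
[6] O move#4: -2:-1/4*, -4:-1/2
[4] X move#5: -2:-1/2, -4:+1/0*
[0] end (terminal -1, O#6); searched 14 to 9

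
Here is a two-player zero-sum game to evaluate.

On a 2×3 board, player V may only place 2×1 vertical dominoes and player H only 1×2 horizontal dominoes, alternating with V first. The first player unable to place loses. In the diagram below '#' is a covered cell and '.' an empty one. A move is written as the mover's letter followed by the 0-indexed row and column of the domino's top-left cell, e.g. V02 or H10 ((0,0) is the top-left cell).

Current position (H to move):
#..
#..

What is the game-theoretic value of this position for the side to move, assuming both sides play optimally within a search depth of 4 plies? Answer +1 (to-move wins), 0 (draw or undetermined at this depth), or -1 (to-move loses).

ply 1, H at #../#.. | H01=+1→###/#..*; H11=+1→#../###
ply 2: ###/#.. is terminal -1 (V); from #../#.. depth 4

value(#../#.., H) = +1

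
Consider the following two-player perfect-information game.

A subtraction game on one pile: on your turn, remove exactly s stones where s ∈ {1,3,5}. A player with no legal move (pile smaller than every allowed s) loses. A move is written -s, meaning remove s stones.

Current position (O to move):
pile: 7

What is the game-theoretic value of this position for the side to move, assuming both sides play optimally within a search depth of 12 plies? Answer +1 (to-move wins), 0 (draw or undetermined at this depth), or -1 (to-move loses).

value(7, O) = +1

[7] O move#1: -1:+1/6*, -3:+1/4, -5:+1/2
[6] X move#2: -1:-1/5*, -3:-1/3, -5:-1/1
[5] O move#3: -1:+1/4*, -3:+1/2, -5:+1/0
[4] X move#4: -1:-1/3*, -3:-1/1
[3] O move#5: -1:+1/2*, -3:+1/0
[2] X move#6: -1:-1/1*
[1] O move#7: -1:+1/0*
[0] end (terminal -1, X#8); searched 7 to 12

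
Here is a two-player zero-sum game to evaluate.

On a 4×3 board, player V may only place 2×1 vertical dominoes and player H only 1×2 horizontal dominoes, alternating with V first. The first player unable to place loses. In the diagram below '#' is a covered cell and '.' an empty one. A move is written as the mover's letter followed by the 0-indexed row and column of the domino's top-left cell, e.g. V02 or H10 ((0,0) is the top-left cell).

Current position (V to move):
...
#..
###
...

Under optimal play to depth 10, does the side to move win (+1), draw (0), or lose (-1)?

ply 1, V at .../#../###/... | V01=+1→.#./##./###/...*; V02=-1→..#/#.#/###/...
ply 2, H at .#./##./###/... | H30=-1→.#./##./###/##.*; H31=-1→.#./##./###/.##
ply 3, V at .#./##./###/##. | V02=+1→.##/###/###/##.*
ply 4: .##/###/###/##. is terminal -1 (H); from .../#../###/... depth 10

value(.../#../###/..., V) = +1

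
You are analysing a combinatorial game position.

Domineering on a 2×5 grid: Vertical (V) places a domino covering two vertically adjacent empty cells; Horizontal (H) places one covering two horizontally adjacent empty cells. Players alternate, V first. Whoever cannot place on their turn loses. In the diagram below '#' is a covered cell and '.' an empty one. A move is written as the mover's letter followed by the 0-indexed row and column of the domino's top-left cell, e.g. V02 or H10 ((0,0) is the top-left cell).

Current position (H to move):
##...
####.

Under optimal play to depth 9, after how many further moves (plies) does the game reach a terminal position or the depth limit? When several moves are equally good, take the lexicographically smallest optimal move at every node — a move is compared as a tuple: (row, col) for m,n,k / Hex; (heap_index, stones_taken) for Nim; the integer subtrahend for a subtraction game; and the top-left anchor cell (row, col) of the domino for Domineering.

p1 H@[##.../####.]: H02[####./####.]-1 H03[##.##/####.]+1*
p2 V@[##.##/####.] terminal -1; root [##.../####.] d9

PV length from [##.../####.]: 1 ply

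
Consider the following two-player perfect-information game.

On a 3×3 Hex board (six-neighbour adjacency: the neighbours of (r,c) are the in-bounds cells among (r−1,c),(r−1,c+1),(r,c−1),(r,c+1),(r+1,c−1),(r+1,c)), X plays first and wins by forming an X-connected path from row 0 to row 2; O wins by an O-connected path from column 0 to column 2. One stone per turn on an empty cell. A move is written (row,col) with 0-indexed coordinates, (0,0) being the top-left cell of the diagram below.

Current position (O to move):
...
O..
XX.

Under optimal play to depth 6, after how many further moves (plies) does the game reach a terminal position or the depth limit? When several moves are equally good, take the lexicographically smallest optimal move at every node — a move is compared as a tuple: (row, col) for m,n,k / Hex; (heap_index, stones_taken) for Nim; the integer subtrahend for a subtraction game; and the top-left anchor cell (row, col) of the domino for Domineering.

ply 1, O at .../O../XX. | (0,0)=-1→O../O../XX.; (0,1)=-1→.O./O../XX.; (0,2)=+1→..O/O../XX.*; (1,1)=+1→.../OO./XX.; (1,2)=-1→.../O.O/XX.; (2,2)=-1→.../O../XXO
ply 2, X at ..O/O../XX. | (0,0)=-1→X.O/O../XX.*; (0,1)=-1→.XO/O../XX.; (1,1)=-1→..O/OX./XX.; (1,2)=-1→..O/O.X/XX.; (2,2)=-1→..O/O../XXX
ply 3, O at X.O/O../XX. | (0,1)=+1→XOO/O../XX.*; (1,1)=+1→X.O/OO./XX.; (1,2)=+1→X.O/O.O/XX.; (2,2)=+1→X.O/O../XXO
ply 4: XOO/O../XX. is terminal -1 (X); from .../O../XX. depth 6

PV length from [.../O../XX.]: 3 plies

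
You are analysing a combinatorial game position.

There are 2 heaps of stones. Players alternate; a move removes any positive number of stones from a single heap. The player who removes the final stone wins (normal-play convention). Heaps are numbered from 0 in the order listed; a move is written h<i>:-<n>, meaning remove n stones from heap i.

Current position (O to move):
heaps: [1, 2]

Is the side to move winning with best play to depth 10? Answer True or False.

p1 O@[(1,2)]: h0:-1[(0,2)]-1 h1:-1[(1,1)]+1* h1:-2[(1,0)]-1
p2 X@[(1,1)]: h0:-1[(0,1)]-1* h1:-1[(1,0)]-1
p3 O@[(0,1)]: h1:-1[(0,0)]+1*
p4 X@[(0,0)] terminal -1; root [(1,2)] d10

O winning at [(1,2)]: True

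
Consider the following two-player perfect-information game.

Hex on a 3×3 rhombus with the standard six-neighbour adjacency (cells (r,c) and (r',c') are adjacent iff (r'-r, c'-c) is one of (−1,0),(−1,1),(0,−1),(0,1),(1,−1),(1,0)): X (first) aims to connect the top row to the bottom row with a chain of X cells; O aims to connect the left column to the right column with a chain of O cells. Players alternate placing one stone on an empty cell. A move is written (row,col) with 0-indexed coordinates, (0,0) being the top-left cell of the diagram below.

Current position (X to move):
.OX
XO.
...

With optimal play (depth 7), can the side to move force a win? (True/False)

X winning at [.OX/XO./...]: True

p1 X@[.OX/XO./...]: (0,0)[XOX/XO./...]+1* (1,2)[.OX/XOX/...]+1 (2,0)[.OX/XO./X..]+1 (2,1)[.OX/XO./.X.]-1 (2,2)[.OX/XO./..X]-1
p2 O@[XOX/XO./...]: (1,2)[XOX/XOO/...]-1* (2,0)[XOX/XO./O..]-1 (2,1)[XOX/XO./.O.]-1 (2,2)[XOX/XO./..O]-1
p3 X@[XOX/XOO/...]: (2,0)[XOX/XOO/X..]+1* (2,1)[XOX/XOO/.X.]-1 (2,2)[XOX/XOO/..X]-1
p4 O@[XOX/XOO/X..] terminal -1; root [.OX/XO./...] d7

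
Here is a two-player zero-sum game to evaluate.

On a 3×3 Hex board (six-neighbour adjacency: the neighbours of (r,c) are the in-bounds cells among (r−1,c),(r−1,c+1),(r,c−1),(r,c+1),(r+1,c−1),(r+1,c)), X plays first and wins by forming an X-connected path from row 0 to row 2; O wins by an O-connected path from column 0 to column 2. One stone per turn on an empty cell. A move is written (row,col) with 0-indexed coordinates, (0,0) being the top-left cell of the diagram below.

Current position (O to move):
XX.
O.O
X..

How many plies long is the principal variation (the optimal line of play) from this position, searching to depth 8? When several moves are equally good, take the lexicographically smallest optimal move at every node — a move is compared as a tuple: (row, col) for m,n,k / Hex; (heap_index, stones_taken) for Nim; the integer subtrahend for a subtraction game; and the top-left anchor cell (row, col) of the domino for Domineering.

PV length from [XX./O.O/X..]: 1 ply

ply 1, O at XX./O.O/X.. | (0,2)=-1→XXO/O.O/X..; (1,1)=+1→XX./OOO/X..*; (2,1)=-1→XX./O.O/XO.; (2,2)=-1→XX./O.O/X.O
ply 2: XX./OOO/X.. is terminal -1 (X); from XX./O.O/X.. depth 8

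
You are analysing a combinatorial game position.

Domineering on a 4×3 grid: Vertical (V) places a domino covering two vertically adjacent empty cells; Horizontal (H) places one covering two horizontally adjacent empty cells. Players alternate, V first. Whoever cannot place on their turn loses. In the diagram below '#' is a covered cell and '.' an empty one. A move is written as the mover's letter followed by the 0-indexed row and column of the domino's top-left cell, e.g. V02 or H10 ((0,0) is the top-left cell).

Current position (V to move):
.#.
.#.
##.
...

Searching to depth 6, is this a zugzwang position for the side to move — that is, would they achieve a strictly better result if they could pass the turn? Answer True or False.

zugzwang(.#./.#./##./..., V) = False

p1 V@[.#./.#./##./...]: V00[##./##./##./...]+1* V02[.##/.##/##./...]+1 V12[.#./.##/###/...]+1 V22[.#./.#./###/..#]+1
p2 H@[##./##./##./...]: H30[##./##./##./##.]-1* H31[##./##./##./.##]-1
p3 V@[##./##./##./##.]: V02[###/###/##./##.]+1* V12[##./###/###/##.]+1 V22[##./##./###/###]+1
p4 H@[###/###/##./##.] terminal -1; root [.#./.#./##./...] d6
suppose V passes — search the same position with H to move:
pass> p1 H@[.#./.#./##./...]: H30[.#./.#./##./##.]-1* H31[.#./.#./##./.##]-1
pass> p2 V@[.#./.#./##./##.]: V00[##./##./##./##.]+1* V02[.##/.##/##./##.]+1 V12[.#./.##/###/##.]+1 V22[.#./.#./###/###]+1
pass> p3 H@[##./##./##./##.] terminal -1; root [.#./.#./##./...] d6
for V: play +1, pass +1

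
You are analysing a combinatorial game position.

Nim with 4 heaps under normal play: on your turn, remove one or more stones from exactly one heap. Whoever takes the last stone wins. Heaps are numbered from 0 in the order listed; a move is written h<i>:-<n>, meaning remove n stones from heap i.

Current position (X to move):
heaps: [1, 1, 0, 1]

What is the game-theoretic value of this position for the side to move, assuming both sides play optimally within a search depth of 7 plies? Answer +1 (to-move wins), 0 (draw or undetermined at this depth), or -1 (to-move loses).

[(1,1,0,1)] X move#1: h0:-1:+1/(0,1,0,1)*, h1:-1:+1/(1,0,0,1), h3:-1:+1/(1,1,0,0)
[(0,1,0,1)] O move#2: h1:-1:-1/(0,0,0,1)*, h3:-1:-1/(0,1,0,0)
[(0,0,0,1)] X move#3: h3:-1:+1/(0,0,0,0)*
[(0,0,0,0)] end (terminal -1, O#4); searched (1,1,0,1) to 7

value((1,1,0,1), X) = +1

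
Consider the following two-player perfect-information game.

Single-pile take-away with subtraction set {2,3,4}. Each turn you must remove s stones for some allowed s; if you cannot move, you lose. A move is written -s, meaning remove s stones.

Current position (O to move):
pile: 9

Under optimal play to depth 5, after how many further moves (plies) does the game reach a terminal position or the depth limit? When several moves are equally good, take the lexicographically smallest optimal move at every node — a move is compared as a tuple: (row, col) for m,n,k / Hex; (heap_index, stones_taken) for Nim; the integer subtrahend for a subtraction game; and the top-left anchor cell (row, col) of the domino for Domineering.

[9] O move#1: -2:+1/7*, -3:+1/6, -4:-1/5
[7] X move#2: -2:-1/5*, -3:-1/4, -4:-1/3
[5] O move#3: -2:-1/3, -3:-1/2, -4:+1/1*
[1] end (terminal -1, X#4); searched 9 to 5

PV length from [9]: 3 plies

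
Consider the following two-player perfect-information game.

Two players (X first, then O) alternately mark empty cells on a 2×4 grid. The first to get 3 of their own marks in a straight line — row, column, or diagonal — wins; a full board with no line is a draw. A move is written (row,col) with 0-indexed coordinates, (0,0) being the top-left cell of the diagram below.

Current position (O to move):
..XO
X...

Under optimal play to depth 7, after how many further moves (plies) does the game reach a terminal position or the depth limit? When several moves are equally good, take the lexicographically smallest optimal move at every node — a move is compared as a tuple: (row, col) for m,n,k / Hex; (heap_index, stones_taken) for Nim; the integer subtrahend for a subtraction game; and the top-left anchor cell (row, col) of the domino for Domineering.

p1 O@[..XO/X...]: (0,0)[O.XO/X...]+0* (0,1)[.OXO/X...]+0 (1,1)[..XO/XO..]+0 (1,2)[..XO/X.O.]+0 (1,3)[..XO/X..O]+0
p2 X@[O.XO/X...]: (0,1)[OXXO/X...]+0* (1,1)[O.XO/XX..]+0 (1,2)[O.XO/X.X.]+0 (1,3)[O.XO/X..X]+0
p3 O@[OXXO/X...]: (1,1)[OXXO/XO..]+0* (1,2)[OXXO/X.O.]+0 (1,3)[OXXO/X..O]+0
p4 X@[OXXO/XO..]: (1,2)[OXXO/XOX.]+0* (1,3)[OXXO/XO.X]+0
p5 O@[OXXO/XOX.]: (1,3)[OXXO/XOXO]+0*
p6 X@[OXXO/XOXO] terminal +0; root [..XO/X...] d7

PV length from [..XO/X...]: 5 plies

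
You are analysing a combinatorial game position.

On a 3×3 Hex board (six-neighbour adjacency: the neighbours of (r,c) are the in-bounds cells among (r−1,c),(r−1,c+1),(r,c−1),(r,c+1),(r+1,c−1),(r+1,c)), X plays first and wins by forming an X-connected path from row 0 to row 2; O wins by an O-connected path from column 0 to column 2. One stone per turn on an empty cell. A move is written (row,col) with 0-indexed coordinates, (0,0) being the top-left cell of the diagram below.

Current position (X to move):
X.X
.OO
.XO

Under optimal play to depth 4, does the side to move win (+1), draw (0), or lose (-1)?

ply 1, X at X.X/.OO/.XO | (0,1)=-1→XXX/.OO/.XO*; (1,0)=-1→X.X/XOO/.XO; (2,0)=-1→X.X/.OO/XXO
ply 2, O at XXX/.OO/.XO | (1,0)=+1→XXX/OOO/.XO*; (2,0)=+1→XXX/.OO/OXO
ply 3: XXX/OOO/.XO is terminal -1 (X); from X.X/.OO/.XO depth 4

value(X.X/.OO/.XO, X) = -1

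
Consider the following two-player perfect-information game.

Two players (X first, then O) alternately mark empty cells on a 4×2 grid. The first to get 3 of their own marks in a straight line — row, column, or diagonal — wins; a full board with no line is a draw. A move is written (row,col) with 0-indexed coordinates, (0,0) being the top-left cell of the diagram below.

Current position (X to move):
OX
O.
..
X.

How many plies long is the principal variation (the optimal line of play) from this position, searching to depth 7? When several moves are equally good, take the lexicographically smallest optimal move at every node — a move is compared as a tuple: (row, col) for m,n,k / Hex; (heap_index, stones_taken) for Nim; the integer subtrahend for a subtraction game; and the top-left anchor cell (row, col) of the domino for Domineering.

PV length from [OX/O./../X.]: 4 plies

[OX/O./../X.] X move#1: (1,1):-1/OX/OX/../X., (2,0):+0/OX/O./X./X.*, (2,1):-1/OX/O./.X/X., (3,1):-1/OX/O./../XX
[OX/O./X./X.] O move#2: (1,1):+0/OX/OO/X./X.*, (2,1):+0/OX/O./XO/X., (3,1):+0/OX/O./X./XO
[OX/OO/X./X.] X move#3: (2,1):+0/OX/OO/XX/X.*, (3,1):+0/OX/OO/X./XX
[OX/OO/XX/X.] O move#4: (3,1):+0/OX/OO/XX/XO*
[OX/OO/XX/XO] end (terminal +0, X#5); searched OX/O./../X. to 7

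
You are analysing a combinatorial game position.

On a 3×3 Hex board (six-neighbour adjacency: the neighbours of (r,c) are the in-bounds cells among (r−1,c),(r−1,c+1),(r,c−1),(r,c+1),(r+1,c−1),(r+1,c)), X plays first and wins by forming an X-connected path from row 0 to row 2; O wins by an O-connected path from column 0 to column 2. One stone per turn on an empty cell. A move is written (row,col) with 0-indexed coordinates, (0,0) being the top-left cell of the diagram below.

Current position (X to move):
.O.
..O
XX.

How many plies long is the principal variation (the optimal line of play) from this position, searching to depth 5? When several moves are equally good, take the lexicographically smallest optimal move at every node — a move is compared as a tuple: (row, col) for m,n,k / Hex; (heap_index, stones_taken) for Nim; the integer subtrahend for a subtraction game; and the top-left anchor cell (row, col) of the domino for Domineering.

p1 X@[.O./..O/XX.]: (0,0)[XO./..O/XX.]-1* (0,2)[.OX/..O/XX.]-1 (1,0)[.O./X.O/XX.]-1 (1,1)[.O./.XO/XX.]-1 (2,2)[.O./..O/XXX]-1
p2 O@[XO./..O/XX.]: (0,2)[XOO/..O/XX.]-1 (1,0)[XO./O.O/XX.]+1* (1,1)[XO./.OO/XX.]-1 (2,2)[XO./..O/XXO]-1
p3 X@[XO./O.O/XX.]: (0,2)[XOX/O.O/XX.]-1* (1,1)[XO./OXO/XX.]-1 (2,2)[XO./O.O/XXX]-1
p4 O@[XOX/O.O/XX.]: (1,1)[XOX/OOO/XX.]+1* (2,2)[XOX/O.O/XXO]-1
p5 X@[XOX/OOO/XX.] terminal -1; root [.O./..O/XX.] d5

PV length from [.O./..O/XX.]: 4 plies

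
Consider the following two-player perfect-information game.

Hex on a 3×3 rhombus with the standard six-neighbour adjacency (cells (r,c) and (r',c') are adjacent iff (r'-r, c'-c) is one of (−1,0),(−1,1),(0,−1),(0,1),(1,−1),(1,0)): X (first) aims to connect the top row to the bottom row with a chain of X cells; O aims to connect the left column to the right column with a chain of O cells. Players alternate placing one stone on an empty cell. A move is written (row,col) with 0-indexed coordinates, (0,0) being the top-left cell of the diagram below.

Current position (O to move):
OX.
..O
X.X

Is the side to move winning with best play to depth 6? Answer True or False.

ply 1, O at OX./..O/X.X | (0,2)=-1→OXO/..O/X.X*; (1,0)=-1→OX./O.O/X.X; (1,1)=-1→OX./.OO/X.X; (2,1)=-1→OX./..O/XOX
ply 2, X at OXO/..O/X.X | (1,0)=+1→OXO/X.O/X.X*; (1,1)=+1→OXO/.XO/X.X; (2,1)=+1→OXO/..O/XXX
ply 3: OXO/X.O/X.X is terminal -1 (O); from OX./..O/X.X depth 6

O winning at [OX./..O/X.X]: False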